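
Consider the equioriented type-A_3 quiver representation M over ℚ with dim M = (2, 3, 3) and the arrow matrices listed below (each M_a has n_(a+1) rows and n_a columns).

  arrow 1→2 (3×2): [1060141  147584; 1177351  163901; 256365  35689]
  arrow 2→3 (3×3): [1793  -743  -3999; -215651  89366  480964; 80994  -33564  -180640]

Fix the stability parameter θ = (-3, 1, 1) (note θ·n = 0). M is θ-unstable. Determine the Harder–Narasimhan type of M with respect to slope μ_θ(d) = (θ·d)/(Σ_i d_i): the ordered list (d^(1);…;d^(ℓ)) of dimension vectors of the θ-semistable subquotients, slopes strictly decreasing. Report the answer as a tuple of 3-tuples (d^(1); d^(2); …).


Via rank(M_{q-1}∘⋯∘M_p): M ≅ I[1,2], I[1,3], I[2,3], I[3,3].
μ_θ-semistable layers: μ^(1)=1; μ^(2)=-3

((0, 3, 3); (2, 0, 0))


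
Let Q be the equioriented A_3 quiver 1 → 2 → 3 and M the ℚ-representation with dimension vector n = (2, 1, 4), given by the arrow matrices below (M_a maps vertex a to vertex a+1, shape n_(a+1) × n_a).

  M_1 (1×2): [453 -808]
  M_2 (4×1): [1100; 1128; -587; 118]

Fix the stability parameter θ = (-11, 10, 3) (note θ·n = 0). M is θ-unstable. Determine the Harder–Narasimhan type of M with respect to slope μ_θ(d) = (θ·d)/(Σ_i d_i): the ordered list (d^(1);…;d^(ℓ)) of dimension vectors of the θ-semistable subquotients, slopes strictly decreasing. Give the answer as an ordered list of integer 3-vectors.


Interval decomposition of M: I[1,1], I[1,3], I[3,3]^3.
HN type (ℓ=3): μ^(1)=13/2; μ^(2)=3; μ^(3)=-11

((0, 1, 1); (0, 0, 3); (2, 0, 0))


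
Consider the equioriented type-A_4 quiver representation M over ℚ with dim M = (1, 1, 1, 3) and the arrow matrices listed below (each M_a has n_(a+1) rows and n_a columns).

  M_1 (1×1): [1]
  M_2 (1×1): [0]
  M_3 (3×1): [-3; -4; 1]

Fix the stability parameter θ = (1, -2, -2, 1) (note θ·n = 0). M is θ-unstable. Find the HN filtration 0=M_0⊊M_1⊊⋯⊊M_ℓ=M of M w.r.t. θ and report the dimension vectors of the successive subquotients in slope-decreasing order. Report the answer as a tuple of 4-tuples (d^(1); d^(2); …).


Via rank(M_{q-1}∘⋯∘M_p): M ≅ I[1,2], I[3,4], I[4,4]^2.
μ_θ-semistable layers: μ^(1)=1; μ^(2)=-1/2; μ^(3)=-2

((0, 0, 0, 3); (1, 1, 0, 0); (0, 0, 1, 0))


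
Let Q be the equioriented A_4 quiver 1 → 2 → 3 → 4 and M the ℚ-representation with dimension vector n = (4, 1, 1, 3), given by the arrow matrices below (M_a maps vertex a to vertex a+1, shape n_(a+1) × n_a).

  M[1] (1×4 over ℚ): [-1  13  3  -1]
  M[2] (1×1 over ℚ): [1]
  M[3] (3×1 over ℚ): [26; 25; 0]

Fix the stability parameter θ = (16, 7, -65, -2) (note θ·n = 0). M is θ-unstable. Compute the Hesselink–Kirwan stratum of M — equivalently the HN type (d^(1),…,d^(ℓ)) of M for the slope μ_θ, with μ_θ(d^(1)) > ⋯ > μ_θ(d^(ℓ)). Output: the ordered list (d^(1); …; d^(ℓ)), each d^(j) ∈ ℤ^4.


Via rank(M_{q-1}∘⋯∘M_p): M ≅ I[1,1]^3, I[1,4], I[4,4]^2.
μ_θ-semistable layers: μ^(1)=16; μ^(2)=-2; μ^(3)=-14

((3, 0, 0, 0); (0, 0, 0, 3); (1, 1, 1, 0))


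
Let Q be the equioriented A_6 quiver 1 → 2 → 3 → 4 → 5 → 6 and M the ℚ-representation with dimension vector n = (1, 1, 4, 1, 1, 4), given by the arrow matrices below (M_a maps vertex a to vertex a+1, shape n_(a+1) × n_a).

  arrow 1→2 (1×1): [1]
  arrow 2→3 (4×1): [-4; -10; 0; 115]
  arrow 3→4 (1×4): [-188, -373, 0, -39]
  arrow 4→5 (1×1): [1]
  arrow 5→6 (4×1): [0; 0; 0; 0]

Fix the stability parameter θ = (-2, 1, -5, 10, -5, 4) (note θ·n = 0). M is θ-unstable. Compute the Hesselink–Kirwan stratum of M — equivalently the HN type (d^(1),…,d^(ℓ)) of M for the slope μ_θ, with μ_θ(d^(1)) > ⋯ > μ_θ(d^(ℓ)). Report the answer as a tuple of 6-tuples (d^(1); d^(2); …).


Interval decomposition of M: I[1,5], I[3,3]^3, I[6,6]^4.
HN type (ℓ=4): μ^(1)=4; μ^(2)=5/2; μ^(3)=-2; μ^(4)=-5

((0, 0, 0, 0, 0, 4); (0, 0, 0, 1, 1, 0); (1, 1, 1, 0, 0, 0); (0, 0, 3, 0, 0, 0))


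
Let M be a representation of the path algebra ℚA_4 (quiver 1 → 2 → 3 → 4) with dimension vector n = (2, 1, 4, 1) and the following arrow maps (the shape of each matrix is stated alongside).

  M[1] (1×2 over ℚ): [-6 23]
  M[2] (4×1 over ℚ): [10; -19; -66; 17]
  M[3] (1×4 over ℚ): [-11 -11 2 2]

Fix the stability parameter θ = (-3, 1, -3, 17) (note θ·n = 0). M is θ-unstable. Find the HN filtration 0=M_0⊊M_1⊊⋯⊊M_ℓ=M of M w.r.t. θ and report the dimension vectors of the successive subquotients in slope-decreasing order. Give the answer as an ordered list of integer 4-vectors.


Barcode: M ≅ I[1,1], I[1,4], I[3,3]^3. HN layers by μ_θ (3 steps, strictly decreasing):
  μ^(1)=17; μ^(2)=-1; μ^(3)=-3

((0, 0, 0, 1); (0, 1, 1, 0); (2, 0, 3, 0))


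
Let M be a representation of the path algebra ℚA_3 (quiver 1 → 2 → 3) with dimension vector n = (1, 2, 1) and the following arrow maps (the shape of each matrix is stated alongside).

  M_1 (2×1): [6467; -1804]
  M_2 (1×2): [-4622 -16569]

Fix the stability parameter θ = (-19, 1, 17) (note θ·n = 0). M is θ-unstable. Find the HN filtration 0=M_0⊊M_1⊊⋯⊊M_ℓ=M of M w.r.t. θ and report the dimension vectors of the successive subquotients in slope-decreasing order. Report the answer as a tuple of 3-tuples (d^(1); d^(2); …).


Barcode: M ≅ I[1,3], I[2,2]. HN layers by μ_θ (3 steps, strictly decreasing):
  μ^(1)=17; μ^(2)=1; μ^(3)=-19

((0, 0, 1); (0, 2, 0); (1, 0, 0))


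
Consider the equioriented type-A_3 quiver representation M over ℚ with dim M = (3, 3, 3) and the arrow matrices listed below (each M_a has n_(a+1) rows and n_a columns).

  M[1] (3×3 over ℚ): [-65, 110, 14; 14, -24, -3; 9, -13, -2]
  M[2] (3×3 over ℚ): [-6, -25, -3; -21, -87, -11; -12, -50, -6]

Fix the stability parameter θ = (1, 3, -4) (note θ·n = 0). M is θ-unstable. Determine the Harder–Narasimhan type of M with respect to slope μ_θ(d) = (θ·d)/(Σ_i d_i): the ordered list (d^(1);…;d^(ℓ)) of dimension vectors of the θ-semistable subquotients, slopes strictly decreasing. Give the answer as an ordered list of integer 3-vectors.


Interval decomposition of M: I[1,2], I[1,3]^2, I[3,3].
HN type (ℓ=4): μ^(1)=3; μ^(2)=1; μ^(3)=0; μ^(4)=-4

((0, 1, 0); (1, 0, 0); (2, 2, 2); (0, 0, 1))


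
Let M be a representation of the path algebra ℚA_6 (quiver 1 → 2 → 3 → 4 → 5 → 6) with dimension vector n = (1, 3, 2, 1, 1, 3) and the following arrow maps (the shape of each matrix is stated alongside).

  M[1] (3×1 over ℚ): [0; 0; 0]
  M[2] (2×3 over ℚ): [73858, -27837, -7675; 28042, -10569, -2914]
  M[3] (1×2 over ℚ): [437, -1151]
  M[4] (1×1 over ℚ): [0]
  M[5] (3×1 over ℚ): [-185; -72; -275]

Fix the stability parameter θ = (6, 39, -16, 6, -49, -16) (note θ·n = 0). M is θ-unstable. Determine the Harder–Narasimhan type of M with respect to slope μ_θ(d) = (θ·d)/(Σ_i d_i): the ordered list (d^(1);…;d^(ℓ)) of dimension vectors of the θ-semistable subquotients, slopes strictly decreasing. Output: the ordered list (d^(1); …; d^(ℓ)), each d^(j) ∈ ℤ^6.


Via rank(M_{q-1}∘⋯∘M_p): M ≅ I[1,1], I[2,2], I[2,3], I[2,4], I[5,6], I[6,6]^2.
μ_θ-semistable layers: μ^(1)=39; μ^(2)=23/2; μ^(3)=29/3; μ^(4)=6; μ^(5)=-16; μ^(6)=-49

((0, 1, 0, 0, 0, 0); (0, 1, 1, 0, 0, 0); (0, 1, 1, 1, 0, 0); (1, 0, 0, 0, 0, 0); (0, 0, 0, 0, 0, 3); (0, 0, 0, 0, 1, 0))


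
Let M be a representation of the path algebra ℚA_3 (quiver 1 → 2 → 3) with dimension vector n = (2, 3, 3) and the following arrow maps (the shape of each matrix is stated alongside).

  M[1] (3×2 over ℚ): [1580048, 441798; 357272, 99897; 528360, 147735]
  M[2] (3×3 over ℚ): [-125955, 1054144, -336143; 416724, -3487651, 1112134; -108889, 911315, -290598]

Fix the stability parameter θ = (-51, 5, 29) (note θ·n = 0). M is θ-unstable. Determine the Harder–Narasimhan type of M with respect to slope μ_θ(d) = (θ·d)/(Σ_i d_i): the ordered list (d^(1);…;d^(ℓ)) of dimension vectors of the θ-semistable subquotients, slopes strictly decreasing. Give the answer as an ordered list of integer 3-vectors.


Interval decomposition of M: I[1,1], I[1,3], I[2,3]^2.
HN type (ℓ=3): μ^(1)=29; μ^(2)=5; μ^(3)=-51

((0, 0, 3); (0, 3, 0); (2, 0, 0))


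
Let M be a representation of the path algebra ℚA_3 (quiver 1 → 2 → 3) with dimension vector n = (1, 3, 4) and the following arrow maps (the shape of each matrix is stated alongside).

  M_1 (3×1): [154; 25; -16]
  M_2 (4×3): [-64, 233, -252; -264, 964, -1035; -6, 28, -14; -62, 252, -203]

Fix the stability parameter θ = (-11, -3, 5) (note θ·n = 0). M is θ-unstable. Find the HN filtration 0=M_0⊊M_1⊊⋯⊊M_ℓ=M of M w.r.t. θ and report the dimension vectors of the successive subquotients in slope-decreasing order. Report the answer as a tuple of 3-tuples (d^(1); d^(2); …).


Barcode: M ≅ I[1,3], I[2,3]^2, I[3,3]. HN layers by μ_θ (3 steps, strictly decreasing):
  μ^(1)=5; μ^(2)=-3; μ^(3)=-11

((0, 0, 4); (0, 3, 0); (1, 0, 0))


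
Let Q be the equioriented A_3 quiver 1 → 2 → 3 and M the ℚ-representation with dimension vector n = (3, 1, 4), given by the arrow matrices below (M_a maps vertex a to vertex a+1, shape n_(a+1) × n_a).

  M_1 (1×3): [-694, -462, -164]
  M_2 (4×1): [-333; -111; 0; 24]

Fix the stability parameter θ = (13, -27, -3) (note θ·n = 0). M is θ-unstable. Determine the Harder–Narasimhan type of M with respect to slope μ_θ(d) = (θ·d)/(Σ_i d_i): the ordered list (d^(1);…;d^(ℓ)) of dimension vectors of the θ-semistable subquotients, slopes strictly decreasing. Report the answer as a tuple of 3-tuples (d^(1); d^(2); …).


Barcode: M ≅ I[1,1]^2, I[1,3], I[3,3]^3. HN layers by μ_θ (3 steps, strictly decreasing):
  μ^(1)=13; μ^(2)=-3; μ^(3)=-7

((2, 0, 0); (0, 0, 4); (1, 1, 0))


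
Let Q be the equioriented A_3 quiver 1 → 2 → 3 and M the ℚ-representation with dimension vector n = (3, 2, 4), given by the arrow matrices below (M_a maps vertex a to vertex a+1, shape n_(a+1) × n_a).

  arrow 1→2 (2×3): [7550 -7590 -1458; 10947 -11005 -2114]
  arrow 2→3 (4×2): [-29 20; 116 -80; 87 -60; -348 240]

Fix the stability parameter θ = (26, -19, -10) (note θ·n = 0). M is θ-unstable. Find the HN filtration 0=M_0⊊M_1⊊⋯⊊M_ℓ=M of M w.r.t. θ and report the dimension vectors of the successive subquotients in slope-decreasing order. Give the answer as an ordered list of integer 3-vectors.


Barcode: M ≅ I[1,1], I[1,2], I[1,3], I[3,3]^3. HN layers by μ_θ (4 steps, strictly decreasing):
  μ^(1)=26; μ^(2)=7/2; μ^(3)=-1; μ^(4)=-10

((1, 0, 0); (1, 1, 0); (1, 1, 1); (0, 0, 3))


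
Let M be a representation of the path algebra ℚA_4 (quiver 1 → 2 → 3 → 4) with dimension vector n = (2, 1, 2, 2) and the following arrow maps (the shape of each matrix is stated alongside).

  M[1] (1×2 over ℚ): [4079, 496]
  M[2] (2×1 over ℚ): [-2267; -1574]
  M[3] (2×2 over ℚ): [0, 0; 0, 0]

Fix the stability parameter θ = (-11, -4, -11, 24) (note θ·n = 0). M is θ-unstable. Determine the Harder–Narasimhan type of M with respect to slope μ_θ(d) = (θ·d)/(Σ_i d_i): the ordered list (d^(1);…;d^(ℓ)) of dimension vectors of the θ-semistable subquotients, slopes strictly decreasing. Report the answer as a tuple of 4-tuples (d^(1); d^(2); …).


Interval decomposition of M: I[1,1], I[1,3], I[3,3], I[4,4]^2.
HN type (ℓ=3): μ^(1)=24; μ^(2)=-15/2; μ^(3)=-11

((0, 0, 0, 2); (0, 1, 1, 0); (2, 0, 1, 0))


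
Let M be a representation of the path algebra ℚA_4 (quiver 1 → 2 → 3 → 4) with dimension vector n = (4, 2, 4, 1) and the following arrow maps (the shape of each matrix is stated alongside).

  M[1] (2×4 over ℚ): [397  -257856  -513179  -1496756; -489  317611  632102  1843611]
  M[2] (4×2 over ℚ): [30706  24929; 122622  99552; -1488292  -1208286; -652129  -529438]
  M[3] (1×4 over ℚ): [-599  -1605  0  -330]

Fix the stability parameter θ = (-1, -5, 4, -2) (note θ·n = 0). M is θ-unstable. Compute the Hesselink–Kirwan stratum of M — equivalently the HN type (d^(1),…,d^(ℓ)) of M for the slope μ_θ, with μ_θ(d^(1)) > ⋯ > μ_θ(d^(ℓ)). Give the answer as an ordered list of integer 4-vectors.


Barcode: M ≅ I[1,1]^2, I[1,3], I[1,4], I[3,3]^2. HN layers by μ_θ (4 steps, strictly decreasing):
  μ^(1)=4; μ^(2)=1; μ^(3)=-1; μ^(4)=-3

((0, 0, 3, 0); (0, 0, 1, 1); (2, 0, 0, 0); (2, 2, 0, 0))


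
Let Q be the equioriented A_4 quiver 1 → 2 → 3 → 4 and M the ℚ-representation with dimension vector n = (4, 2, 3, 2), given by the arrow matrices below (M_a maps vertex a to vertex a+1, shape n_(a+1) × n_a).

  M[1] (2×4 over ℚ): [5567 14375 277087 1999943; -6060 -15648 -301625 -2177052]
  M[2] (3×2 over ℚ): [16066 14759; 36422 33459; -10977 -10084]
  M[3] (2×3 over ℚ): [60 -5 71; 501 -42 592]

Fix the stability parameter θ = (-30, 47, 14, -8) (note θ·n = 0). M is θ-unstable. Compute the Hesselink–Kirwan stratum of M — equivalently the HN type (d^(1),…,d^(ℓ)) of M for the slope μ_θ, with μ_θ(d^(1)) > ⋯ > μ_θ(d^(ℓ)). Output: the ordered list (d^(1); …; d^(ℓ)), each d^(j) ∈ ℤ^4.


Via rank(M_{q-1}∘⋯∘M_p): M ≅ I[1,1]^2, I[1,4]^2, I[3,3].
μ_θ-semistable layers: μ^(1)=53/3; μ^(2)=14; μ^(3)=-30

((0, 2, 2, 2); (0, 0, 1, 0); (4, 0, 0, 0))


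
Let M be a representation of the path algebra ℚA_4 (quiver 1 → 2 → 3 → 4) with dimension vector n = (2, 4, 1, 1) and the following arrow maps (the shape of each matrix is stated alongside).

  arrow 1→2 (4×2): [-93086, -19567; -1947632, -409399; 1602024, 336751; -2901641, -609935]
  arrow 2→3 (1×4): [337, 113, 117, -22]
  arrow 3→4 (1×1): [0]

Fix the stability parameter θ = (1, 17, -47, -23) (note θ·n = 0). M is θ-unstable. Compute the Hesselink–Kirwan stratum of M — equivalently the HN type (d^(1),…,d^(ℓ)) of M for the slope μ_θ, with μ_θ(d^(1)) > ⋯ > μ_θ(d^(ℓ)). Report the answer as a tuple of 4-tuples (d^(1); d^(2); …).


Barcode: M ≅ I[1,2], I[1,3], I[2,2]^2, I[4,4]. HN layers by μ_θ (4 steps, strictly decreasing):
  μ^(1)=17; μ^(2)=1; μ^(3)=-29/3; μ^(4)=-23

((0, 3, 0, 0); (1, 0, 0, 0); (1, 1, 1, 0); (0, 0, 0, 1))


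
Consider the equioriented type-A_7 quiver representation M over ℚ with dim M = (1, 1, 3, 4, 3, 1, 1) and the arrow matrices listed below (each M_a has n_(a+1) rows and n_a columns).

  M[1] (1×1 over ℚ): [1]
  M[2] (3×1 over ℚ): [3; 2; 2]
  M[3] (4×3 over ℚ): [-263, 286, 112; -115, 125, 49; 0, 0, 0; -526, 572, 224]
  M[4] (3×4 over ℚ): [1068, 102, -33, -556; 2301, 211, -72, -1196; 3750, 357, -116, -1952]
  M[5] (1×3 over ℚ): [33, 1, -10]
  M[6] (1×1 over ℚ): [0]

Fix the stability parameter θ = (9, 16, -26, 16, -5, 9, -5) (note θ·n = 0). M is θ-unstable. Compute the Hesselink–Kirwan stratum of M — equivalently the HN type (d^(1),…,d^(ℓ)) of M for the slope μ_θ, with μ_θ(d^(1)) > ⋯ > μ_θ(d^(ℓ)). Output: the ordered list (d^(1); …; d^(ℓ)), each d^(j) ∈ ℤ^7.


Barcode: M ≅ I[1,5], I[3,3], I[3,6], I[4,4], I[4,5], I[7,7]. HN layers by μ_θ (6 steps, strictly decreasing):
  μ^(1)=16; μ^(2)=9; μ^(3)=11/2; μ^(4)=-1/3; μ^(5)=-5; μ^(6)=-26

((0, 0, 0, 1, 0, 0, 0); (0, 0, 0, 0, 0, 1, 0); (0, 0, 0, 3, 3, 0, 0); (1, 1, 1, 0, 0, 0, 0); (0, 0, 0, 0, 0, 0, 1); (0, 0, 2, 0, 0, 0, 0))


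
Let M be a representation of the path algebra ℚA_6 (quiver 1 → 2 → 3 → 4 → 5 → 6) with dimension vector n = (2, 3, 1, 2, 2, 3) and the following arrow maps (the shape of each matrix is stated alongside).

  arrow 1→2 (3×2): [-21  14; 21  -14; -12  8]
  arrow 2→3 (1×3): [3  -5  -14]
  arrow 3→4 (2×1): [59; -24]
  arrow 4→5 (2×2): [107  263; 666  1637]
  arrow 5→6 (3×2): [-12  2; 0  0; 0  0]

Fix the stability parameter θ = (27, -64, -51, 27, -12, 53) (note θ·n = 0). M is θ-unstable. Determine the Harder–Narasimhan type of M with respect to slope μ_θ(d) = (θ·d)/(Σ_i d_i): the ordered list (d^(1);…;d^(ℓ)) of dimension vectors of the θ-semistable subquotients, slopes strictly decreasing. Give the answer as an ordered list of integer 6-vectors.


Interval decomposition of M: I[1,1], I[1,2], I[2,2], I[2,5], I[4,6], I[6,6]^2.
HN type (ℓ=6): μ^(1)=53; μ^(2)=27; μ^(3)=15/2; μ^(4)=-37/2; μ^(5)=-51; μ^(6)=-64

((0, 0, 0, 0, 0, 3); (1, 0, 0, 0, 0, 0); (0, 0, 0, 2, 2, 0); (1, 1, 0, 0, 0, 0); (0, 0, 1, 0, 0, 0); (0, 2, 0, 0, 0, 0))


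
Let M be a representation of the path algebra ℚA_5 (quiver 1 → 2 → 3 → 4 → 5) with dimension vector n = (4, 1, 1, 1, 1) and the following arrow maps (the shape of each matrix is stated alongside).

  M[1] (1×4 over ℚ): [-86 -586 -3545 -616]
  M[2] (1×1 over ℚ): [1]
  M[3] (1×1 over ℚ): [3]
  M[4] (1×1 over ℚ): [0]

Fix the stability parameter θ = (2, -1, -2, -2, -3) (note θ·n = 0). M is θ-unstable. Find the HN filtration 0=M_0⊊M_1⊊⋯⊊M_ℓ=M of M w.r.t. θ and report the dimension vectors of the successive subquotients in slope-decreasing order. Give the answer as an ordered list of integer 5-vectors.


Barcode: M ≅ I[1,1]^3, I[1,4], I[5,5]. HN layers by μ_θ (3 steps, strictly decreasing):
  μ^(1)=2; μ^(2)=-3/4; μ^(3)=-3

((3, 0, 0, 0, 0); (1, 1, 1, 1, 0); (0, 0, 0, 0, 1))


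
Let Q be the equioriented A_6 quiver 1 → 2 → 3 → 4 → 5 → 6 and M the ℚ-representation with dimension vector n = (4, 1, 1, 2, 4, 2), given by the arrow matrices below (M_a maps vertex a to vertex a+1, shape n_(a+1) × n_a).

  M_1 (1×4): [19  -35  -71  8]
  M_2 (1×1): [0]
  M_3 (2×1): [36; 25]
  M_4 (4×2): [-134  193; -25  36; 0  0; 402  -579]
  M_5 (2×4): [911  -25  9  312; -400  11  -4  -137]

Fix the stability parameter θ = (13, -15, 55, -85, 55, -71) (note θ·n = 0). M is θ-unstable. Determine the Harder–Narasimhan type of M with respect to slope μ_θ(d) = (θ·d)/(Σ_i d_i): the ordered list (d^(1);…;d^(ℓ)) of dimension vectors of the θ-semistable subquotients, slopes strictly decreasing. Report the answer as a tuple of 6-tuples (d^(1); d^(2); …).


Via rank(M_{q-1}∘⋯∘M_p): M ≅ I[1,1]^3, I[1,2], I[3,6], I[4,5], I[5,5], I[5,6].
μ_θ-semistable layers: μ^(1)=55; μ^(2)=13; μ^(3)=-1; μ^(4)=-8; μ^(5)=-15; μ^(6)=-85

((0, 0, 0, 0, 2, 0); (3, 0, 0, 0, 0, 0); (1, 1, 0, 0, 0, 0); (0, 0, 0, 0, 2, 2); (0, 0, 1, 1, 0, 0); (0, 0, 0, 1, 0, 0))


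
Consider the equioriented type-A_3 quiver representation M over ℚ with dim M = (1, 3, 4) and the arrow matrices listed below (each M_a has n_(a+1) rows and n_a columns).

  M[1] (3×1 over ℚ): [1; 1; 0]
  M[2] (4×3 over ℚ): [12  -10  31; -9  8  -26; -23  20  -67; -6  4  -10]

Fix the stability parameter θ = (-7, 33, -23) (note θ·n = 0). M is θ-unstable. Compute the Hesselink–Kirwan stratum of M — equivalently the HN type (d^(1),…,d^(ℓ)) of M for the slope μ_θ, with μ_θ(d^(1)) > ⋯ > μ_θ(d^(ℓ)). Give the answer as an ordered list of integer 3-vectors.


Via rank(M_{q-1}∘⋯∘M_p): M ≅ I[1,3], I[2,3]^2, I[3,3].
μ_θ-semistable layers: μ^(1)=5; μ^(2)=-7; μ^(3)=-23

((0, 3, 3); (1, 0, 0); (0, 0, 1))


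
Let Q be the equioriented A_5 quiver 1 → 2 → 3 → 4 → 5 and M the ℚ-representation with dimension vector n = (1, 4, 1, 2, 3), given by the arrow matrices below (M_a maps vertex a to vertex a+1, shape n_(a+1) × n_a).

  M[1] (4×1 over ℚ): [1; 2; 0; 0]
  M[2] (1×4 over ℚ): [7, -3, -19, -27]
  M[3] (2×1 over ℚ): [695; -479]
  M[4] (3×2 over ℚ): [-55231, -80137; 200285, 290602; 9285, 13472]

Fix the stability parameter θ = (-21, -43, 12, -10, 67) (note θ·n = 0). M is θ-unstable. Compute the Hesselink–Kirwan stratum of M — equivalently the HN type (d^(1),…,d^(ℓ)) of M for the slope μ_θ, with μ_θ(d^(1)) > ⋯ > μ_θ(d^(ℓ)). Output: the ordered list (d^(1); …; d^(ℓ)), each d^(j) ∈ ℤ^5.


Interval decomposition of M: I[1,5], I[2,2]^3, I[4,5], I[5,5].
HN type (ℓ=5): μ^(1)=67; μ^(2)=1; μ^(3)=-10; μ^(4)=-32; μ^(5)=-43

((0, 0, 0, 0, 3); (0, 0, 1, 1, 0); (0, 0, 0, 1, 0); (1, 1, 0, 0, 0); (0, 3, 0, 0, 0))


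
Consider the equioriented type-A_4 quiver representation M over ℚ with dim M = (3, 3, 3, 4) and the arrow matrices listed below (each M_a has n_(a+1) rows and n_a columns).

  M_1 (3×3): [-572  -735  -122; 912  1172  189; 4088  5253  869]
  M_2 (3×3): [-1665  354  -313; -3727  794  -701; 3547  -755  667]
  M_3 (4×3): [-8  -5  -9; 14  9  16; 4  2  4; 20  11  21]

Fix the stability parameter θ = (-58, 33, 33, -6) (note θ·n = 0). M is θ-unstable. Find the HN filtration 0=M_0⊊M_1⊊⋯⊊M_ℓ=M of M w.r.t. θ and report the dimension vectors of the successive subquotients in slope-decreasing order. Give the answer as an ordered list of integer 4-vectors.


Barcode: M ≅ I[1,3], I[1,4]^2, I[4,4]^2. HN layers by μ_θ (4 steps, strictly decreasing):
  μ^(1)=33; μ^(2)=20; μ^(3)=-6; μ^(4)=-58

((0, 1, 1, 0); (0, 2, 2, 2); (0, 0, 0, 2); (3, 0, 0, 0))


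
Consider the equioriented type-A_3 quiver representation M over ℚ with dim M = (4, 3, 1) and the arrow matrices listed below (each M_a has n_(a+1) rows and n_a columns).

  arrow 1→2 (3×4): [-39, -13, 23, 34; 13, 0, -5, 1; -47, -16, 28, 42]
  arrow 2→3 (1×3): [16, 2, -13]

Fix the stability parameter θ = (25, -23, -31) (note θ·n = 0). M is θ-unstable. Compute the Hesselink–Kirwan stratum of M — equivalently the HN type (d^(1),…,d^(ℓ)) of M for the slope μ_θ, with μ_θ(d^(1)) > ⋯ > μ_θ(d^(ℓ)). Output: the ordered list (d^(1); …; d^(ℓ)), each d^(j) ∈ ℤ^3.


Via rank(M_{q-1}∘⋯∘M_p): M ≅ I[1,1], I[1,2]^2, I[1,3].
μ_θ-semistable layers: μ^(1)=25; μ^(2)=1; μ^(3)=-29/3

((1, 0, 0); (2, 2, 0); (1, 1, 1))


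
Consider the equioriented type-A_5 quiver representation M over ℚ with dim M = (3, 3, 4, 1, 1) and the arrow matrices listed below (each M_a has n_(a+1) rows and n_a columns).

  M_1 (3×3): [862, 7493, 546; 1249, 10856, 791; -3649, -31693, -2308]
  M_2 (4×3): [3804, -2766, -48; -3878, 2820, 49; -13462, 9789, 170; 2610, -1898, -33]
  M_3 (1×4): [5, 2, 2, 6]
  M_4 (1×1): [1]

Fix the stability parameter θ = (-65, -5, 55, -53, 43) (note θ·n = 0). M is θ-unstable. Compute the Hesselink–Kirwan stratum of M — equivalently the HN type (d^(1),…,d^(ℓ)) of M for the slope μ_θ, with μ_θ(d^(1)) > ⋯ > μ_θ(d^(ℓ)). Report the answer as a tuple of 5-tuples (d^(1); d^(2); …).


Barcode: M ≅ I[1,2], I[1,3]^2, I[3,3], I[3,5]. HN layers by μ_θ (5 steps, strictly decreasing):
  μ^(1)=55; μ^(2)=43; μ^(3)=1; μ^(4)=-5; μ^(5)=-65

((0, 0, 3, 0, 0); (0, 0, 0, 0, 1); (0, 0, 1, 1, 0); (0, 3, 0, 0, 0); (3, 0, 0, 0, 0))


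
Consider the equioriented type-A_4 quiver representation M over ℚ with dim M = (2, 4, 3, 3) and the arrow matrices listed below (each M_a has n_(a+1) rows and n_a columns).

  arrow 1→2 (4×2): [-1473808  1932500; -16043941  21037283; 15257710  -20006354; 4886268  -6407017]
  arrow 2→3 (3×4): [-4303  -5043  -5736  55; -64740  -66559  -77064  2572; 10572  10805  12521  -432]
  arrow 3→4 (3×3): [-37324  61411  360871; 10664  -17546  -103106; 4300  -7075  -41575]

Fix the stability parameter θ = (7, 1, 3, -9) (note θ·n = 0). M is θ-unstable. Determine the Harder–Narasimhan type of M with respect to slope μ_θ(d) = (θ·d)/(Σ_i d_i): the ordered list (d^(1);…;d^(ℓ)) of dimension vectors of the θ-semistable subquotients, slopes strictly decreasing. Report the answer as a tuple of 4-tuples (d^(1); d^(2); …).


Via rank(M_{q-1}∘⋯∘M_p): M ≅ I[1,3]^2, I[2,2], I[2,4], I[4,4]^2.
μ_θ-semistable layers: μ^(1)=11/3; μ^(2)=1; μ^(3)=-5/3; μ^(4)=-9

((2, 2, 2, 0); (0, 1, 0, 0); (0, 1, 1, 1); (0, 0, 0, 2))


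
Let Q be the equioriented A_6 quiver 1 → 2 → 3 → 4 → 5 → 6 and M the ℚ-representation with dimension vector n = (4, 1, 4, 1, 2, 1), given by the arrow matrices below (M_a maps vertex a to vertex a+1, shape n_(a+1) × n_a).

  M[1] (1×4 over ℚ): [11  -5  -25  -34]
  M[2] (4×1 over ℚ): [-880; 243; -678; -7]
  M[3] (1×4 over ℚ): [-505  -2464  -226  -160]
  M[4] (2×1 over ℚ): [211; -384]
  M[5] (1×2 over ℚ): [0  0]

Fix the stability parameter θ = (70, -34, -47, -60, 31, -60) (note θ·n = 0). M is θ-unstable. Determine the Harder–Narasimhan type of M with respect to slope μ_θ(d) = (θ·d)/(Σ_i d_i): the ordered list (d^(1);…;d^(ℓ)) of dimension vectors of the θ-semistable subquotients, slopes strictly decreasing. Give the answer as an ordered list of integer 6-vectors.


Interval decomposition of M: I[1,1]^3, I[1,5], I[3,3]^3, I[5,5], I[6,6].
HN type (ℓ=5): μ^(1)=70; μ^(2)=31; μ^(3)=-71/4; μ^(4)=-47; μ^(5)=-60

((3, 0, 0, 0, 0, 0); (0, 0, 0, 0, 2, 0); (1, 1, 1, 1, 0, 0); (0, 0, 3, 0, 0, 0); (0, 0, 0, 0, 0, 1))


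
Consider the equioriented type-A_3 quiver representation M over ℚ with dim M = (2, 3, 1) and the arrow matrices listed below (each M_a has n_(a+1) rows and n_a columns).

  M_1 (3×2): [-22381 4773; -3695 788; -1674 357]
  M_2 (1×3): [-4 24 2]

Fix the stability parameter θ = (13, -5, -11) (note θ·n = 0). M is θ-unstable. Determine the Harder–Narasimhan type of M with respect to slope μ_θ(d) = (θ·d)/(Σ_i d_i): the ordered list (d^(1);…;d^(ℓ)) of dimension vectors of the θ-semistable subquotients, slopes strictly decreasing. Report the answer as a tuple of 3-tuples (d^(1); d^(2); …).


Barcode: M ≅ I[1,2], I[1,3], I[2,2]. HN layers by μ_θ (3 steps, strictly decreasing):
  μ^(1)=4; μ^(2)=-1; μ^(3)=-5

((1, 1, 0); (1, 1, 1); (0, 1, 0))


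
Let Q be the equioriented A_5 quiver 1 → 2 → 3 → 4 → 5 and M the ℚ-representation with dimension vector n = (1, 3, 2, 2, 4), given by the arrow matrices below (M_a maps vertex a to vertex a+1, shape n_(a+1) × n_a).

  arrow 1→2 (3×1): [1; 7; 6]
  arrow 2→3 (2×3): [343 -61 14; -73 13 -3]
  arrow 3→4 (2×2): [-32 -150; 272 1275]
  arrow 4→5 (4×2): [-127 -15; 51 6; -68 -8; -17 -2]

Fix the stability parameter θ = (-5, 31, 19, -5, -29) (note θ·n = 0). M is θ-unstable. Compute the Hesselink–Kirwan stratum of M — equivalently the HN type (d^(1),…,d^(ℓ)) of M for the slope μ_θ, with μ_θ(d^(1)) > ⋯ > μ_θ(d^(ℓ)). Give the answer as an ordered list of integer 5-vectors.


Via rank(M_{q-1}∘⋯∘M_p): M ≅ I[1,2], I[2,3], I[2,5], I[4,5], I[5,5]^2.
μ_θ-semistable layers: μ^(1)=31; μ^(2)=25; μ^(3)=4; μ^(4)=-5; μ^(5)=-17; μ^(6)=-29

((0, 1, 0, 0, 0); (0, 1, 1, 0, 0); (0, 1, 1, 1, 1); (1, 0, 0, 0, 0); (0, 0, 0, 1, 1); (0, 0, 0, 0, 2))


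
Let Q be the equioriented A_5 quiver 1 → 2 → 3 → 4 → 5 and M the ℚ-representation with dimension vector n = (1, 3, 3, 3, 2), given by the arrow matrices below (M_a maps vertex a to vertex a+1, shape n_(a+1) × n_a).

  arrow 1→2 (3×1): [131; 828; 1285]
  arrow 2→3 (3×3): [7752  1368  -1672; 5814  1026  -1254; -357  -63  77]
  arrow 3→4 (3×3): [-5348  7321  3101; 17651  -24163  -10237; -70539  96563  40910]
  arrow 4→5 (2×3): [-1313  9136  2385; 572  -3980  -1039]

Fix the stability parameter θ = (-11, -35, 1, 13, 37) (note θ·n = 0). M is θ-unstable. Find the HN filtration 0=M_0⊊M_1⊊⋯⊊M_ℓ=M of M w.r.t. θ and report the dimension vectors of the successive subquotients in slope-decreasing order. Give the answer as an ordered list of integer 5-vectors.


Barcode: M ≅ I[1,5], I[2,2]^2, I[3,4], I[3,5]. HN layers by μ_θ (5 steps, strictly decreasing):
  μ^(1)=37; μ^(2)=13; μ^(3)=1; μ^(4)=-23; μ^(5)=-35

((0, 0, 0, 0, 2); (0, 0, 0, 3, 0); (0, 0, 3, 0, 0); (1, 1, 0, 0, 0); (0, 2, 0, 0, 0))


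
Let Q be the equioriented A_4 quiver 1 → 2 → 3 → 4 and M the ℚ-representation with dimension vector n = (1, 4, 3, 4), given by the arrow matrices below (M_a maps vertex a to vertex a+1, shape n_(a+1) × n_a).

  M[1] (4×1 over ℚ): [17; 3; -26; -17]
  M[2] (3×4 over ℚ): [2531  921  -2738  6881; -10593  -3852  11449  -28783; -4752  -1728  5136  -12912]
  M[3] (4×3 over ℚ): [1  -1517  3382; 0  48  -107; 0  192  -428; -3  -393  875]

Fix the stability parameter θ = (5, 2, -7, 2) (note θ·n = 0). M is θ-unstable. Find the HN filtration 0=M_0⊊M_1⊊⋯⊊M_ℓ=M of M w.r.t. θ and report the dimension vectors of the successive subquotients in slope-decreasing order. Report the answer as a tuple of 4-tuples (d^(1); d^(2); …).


Via rank(M_{q-1}∘⋯∘M_p): M ≅ I[1,4], I[2,2]^2, I[2,3], I[3,4], I[4,4]^2.
μ_θ-semistable layers: μ^(1)=2; μ^(2)=0; μ^(3)=-5/2; μ^(4)=-7

((0, 2, 0, 4); (1, 1, 1, 0); (0, 1, 1, 0); (0, 0, 1, 0))


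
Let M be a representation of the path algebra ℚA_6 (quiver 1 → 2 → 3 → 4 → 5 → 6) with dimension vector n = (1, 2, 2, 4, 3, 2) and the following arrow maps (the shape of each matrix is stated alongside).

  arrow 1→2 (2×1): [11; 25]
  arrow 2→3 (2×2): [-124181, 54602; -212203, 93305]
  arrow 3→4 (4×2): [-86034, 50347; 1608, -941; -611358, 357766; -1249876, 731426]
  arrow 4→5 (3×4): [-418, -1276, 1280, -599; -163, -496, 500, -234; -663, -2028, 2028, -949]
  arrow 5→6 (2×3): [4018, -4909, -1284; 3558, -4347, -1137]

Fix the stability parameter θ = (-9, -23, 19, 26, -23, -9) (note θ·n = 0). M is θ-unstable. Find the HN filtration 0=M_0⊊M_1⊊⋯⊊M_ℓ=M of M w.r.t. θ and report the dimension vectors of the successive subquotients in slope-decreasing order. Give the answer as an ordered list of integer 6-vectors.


Barcode: M ≅ I[1,6], I[2,4], I[4,4], I[4,6], I[5,5]. HN layers by μ_θ (6 steps, strictly decreasing):
  μ^(1)=26; μ^(2)=19; μ^(3)=13/4; μ^(4)=-2; μ^(5)=-16; μ^(6)=-23

((0, 0, 0, 2, 0, 0); (0, 0, 1, 0, 0, 0); (0, 0, 1, 1, 1, 1); (0, 0, 0, 1, 1, 1); (1, 1, 0, 0, 0, 0); (0, 1, 0, 0, 1, 0))


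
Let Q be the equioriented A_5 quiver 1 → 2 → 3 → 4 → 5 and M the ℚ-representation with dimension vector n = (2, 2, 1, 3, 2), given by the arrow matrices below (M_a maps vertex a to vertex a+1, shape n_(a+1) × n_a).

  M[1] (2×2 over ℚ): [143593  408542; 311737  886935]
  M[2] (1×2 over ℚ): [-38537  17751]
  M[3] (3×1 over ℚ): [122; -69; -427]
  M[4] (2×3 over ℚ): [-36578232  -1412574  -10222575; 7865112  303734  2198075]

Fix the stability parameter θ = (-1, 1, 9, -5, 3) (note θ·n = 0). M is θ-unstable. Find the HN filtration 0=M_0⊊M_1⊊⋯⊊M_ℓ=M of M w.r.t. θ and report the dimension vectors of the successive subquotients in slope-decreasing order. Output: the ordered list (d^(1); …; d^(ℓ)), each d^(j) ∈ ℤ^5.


Interval decomposition of M: I[1,2], I[1,5], I[4,4]^2, I[5,5].
HN type (ℓ=5): μ^(1)=3; μ^(2)=2; μ^(3)=1; μ^(4)=-1; μ^(5)=-5

((0, 0, 0, 0, 2); (0, 0, 1, 1, 0); (0, 2, 0, 0, 0); (2, 0, 0, 0, 0); (0, 0, 0, 2, 0))


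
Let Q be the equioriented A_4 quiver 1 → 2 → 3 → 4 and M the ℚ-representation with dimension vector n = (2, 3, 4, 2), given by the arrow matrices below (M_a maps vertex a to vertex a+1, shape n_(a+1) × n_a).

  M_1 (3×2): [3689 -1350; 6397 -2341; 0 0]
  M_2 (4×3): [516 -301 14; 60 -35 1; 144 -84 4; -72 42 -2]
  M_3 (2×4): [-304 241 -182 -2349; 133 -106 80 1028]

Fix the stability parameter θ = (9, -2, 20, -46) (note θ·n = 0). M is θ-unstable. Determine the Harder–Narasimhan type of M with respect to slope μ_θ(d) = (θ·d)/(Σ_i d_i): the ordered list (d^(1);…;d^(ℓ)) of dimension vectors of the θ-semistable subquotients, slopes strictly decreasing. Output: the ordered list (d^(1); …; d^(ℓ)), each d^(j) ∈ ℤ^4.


Barcode: M ≅ I[1,2], I[1,4], I[2,4], I[3,3]^2. HN layers by μ_θ (4 steps, strictly decreasing):
  μ^(1)=20; μ^(2)=7/2; μ^(3)=-19/4; μ^(4)=-28/3

((0, 0, 2, 0); (1, 1, 0, 0); (1, 1, 1, 1); (0, 1, 1, 1))


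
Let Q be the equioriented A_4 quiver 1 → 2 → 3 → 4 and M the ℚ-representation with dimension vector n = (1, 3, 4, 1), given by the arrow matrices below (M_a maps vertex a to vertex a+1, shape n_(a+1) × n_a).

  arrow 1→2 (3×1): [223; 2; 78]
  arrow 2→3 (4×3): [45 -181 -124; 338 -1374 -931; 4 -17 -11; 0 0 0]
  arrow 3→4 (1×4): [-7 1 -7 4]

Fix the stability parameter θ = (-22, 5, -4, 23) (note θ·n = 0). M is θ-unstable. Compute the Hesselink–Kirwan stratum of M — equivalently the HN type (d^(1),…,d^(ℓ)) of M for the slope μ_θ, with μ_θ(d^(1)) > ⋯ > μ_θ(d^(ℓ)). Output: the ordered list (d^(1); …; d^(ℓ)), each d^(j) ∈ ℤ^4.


Barcode: M ≅ I[1,4], I[2,3]^2, I[3,3]. HN layers by μ_θ (4 steps, strictly decreasing):
  μ^(1)=23; μ^(2)=1/2; μ^(3)=-4; μ^(4)=-22

((0, 0, 0, 1); (0, 3, 3, 0); (0, 0, 1, 0); (1, 0, 0, 0))


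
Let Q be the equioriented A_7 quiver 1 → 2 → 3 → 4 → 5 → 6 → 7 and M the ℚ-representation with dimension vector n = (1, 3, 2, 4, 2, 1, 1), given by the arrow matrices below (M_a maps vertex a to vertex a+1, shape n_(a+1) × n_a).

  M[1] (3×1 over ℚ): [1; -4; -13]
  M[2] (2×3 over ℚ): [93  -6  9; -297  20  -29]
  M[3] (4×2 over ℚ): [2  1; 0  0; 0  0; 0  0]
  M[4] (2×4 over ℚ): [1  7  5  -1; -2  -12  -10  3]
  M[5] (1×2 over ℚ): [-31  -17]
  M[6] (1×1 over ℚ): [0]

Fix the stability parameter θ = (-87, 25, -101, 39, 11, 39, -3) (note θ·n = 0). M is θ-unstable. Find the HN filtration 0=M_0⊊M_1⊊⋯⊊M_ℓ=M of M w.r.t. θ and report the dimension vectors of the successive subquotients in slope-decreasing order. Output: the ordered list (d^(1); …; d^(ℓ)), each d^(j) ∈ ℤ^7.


Via rank(M_{q-1}∘⋯∘M_p): M ≅ I[1,2], I[2,3], I[2,6], I[4,4]^2, I[4,5], I[7,7].
μ_θ-semistable layers: μ^(1)=39; μ^(2)=25; μ^(3)=-3; μ^(4)=-38; μ^(5)=-87

((0, 0, 0, 2, 0, 1, 0); (0, 1, 0, 2, 2, 0, 0); (0, 0, 0, 0, 0, 0, 1); (0, 2, 2, 0, 0, 0, 0); (1, 0, 0, 0, 0, 0, 0))


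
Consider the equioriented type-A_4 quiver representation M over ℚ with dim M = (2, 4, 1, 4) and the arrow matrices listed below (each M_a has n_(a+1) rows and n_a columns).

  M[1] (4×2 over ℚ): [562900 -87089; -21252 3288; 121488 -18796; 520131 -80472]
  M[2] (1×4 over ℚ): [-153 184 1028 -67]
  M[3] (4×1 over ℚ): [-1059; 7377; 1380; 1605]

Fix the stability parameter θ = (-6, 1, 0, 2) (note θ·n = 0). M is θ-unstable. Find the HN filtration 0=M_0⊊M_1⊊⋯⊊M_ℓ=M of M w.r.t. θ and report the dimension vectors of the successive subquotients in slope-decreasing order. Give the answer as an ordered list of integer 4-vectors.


Via rank(M_{q-1}∘⋯∘M_p): M ≅ I[1,2], I[1,4], I[2,2]^2, I[4,4]^3.
μ_θ-semistable layers: μ^(1)=2; μ^(2)=1; μ^(3)=1/2; μ^(4)=-6

((0, 0, 0, 4); (0, 3, 0, 0); (0, 1, 1, 0); (2, 0, 0, 0))


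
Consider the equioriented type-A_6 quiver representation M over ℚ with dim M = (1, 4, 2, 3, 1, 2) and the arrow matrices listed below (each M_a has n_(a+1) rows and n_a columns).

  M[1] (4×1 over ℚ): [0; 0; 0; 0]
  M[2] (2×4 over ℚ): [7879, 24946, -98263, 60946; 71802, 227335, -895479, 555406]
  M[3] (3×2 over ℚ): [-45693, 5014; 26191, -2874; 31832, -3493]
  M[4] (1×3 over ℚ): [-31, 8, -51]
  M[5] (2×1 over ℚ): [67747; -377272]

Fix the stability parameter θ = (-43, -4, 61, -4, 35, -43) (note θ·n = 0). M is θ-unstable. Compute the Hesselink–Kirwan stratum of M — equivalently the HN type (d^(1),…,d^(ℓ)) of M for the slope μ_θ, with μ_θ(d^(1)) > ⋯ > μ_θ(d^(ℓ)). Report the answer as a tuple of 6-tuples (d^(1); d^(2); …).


Interval decomposition of M: I[1,1], I[2,2]^2, I[2,4], I[2,6], I[4,4], I[6,6].
HN type (ℓ=4): μ^(1)=57/2; μ^(2)=49/4; μ^(3)=-4; μ^(4)=-43

((0, 0, 1, 1, 0, 0); (0, 0, 1, 1, 1, 1); (0, 4, 0, 1, 0, 0); (1, 0, 0, 0, 0, 1))


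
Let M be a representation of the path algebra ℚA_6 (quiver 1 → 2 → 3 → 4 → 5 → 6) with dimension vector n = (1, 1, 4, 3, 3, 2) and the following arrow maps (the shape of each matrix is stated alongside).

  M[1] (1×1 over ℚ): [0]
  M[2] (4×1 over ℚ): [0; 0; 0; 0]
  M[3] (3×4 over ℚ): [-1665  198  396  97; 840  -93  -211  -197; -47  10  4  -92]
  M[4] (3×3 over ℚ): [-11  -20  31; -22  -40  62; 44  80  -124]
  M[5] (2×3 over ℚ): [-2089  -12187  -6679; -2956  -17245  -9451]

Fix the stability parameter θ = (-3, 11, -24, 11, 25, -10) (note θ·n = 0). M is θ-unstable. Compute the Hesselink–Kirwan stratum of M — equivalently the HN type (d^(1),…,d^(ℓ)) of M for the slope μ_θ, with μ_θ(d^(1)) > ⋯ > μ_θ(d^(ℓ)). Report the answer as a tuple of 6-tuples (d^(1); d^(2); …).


Barcode: M ≅ I[1,1], I[2,2], I[3,3], I[3,4]^2, I[3,6], I[5,5], I[5,6]. HN layers by μ_θ (6 steps, strictly decreasing):
  μ^(1)=25; μ^(2)=11; μ^(3)=26/3; μ^(4)=15/2; μ^(5)=-3; μ^(6)=-24

((0, 0, 0, 0, 1, 0); (0, 1, 0, 2, 0, 0); (0, 0, 0, 1, 1, 1); (0, 0, 0, 0, 1, 1); (1, 0, 0, 0, 0, 0); (0, 0, 4, 0, 0, 0))


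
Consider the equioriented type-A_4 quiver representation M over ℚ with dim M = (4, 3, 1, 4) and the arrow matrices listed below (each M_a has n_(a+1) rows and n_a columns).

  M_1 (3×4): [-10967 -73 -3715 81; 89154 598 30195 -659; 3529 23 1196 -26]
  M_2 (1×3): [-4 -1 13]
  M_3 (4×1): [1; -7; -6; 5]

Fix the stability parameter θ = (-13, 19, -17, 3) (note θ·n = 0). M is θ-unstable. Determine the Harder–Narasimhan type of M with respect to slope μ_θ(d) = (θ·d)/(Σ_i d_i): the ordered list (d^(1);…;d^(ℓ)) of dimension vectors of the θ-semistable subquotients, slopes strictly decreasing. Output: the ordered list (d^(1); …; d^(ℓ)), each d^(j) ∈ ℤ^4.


Via rank(M_{q-1}∘⋯∘M_p): M ≅ I[1,1], I[1,2]^2, I[1,4], I[4,4]^3.
μ_θ-semistable layers: μ^(1)=19; μ^(2)=3; μ^(3)=1; μ^(4)=-13

((0, 2, 0, 0); (0, 0, 0, 4); (0, 1, 1, 0); (4, 0, 0, 0))


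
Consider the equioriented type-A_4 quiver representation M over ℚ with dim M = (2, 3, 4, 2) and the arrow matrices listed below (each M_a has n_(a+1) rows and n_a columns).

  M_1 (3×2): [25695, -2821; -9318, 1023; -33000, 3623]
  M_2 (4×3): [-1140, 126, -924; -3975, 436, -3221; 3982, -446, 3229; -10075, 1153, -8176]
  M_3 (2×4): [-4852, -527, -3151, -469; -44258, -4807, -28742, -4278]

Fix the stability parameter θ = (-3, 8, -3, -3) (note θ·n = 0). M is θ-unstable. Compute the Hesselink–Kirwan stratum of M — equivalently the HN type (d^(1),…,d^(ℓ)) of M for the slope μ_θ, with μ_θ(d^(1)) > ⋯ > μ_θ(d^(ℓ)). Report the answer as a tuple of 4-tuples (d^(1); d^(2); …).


Interval decomposition of M: I[1,4]^2, I[2,3], I[3,3].
HN type (ℓ=3): μ^(1)=5/2; μ^(2)=2/3; μ^(3)=-3

((0, 1, 1, 0); (0, 2, 2, 2); (2, 0, 1, 0))


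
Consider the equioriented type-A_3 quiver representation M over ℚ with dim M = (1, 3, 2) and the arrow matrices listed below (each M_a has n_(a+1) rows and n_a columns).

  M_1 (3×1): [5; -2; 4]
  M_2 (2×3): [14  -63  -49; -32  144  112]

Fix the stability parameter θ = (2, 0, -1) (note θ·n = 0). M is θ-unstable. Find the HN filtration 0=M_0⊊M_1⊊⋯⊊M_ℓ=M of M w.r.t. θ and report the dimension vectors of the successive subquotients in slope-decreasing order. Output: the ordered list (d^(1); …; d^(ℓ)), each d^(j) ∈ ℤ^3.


Barcode: M ≅ I[1,2], I[2,2], I[2,3], I[3,3]. HN layers by μ_θ (4 steps, strictly decreasing):
  μ^(1)=1; μ^(2)=0; μ^(3)=-1/2; μ^(4)=-1

((1, 1, 0); (0, 1, 0); (0, 1, 1); (0, 0, 1))


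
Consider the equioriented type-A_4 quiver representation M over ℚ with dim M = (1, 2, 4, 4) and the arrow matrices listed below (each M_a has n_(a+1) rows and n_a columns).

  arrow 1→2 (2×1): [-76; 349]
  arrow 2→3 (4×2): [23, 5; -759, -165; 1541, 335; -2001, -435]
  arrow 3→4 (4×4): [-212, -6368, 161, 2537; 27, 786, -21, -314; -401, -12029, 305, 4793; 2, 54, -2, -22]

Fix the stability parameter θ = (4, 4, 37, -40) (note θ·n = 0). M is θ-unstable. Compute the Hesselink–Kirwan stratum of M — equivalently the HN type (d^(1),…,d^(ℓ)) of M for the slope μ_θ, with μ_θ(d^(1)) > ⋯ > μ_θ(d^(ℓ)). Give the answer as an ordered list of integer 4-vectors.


Barcode: M ≅ I[1,3], I[2,2], I[3,4]^3, I[4,4]. HN layers by μ_θ (4 steps, strictly decreasing):
  μ^(1)=37; μ^(2)=4; μ^(3)=-3/2; μ^(4)=-40

((0, 0, 1, 0); (1, 2, 0, 0); (0, 0, 3, 3); (0, 0, 0, 1))


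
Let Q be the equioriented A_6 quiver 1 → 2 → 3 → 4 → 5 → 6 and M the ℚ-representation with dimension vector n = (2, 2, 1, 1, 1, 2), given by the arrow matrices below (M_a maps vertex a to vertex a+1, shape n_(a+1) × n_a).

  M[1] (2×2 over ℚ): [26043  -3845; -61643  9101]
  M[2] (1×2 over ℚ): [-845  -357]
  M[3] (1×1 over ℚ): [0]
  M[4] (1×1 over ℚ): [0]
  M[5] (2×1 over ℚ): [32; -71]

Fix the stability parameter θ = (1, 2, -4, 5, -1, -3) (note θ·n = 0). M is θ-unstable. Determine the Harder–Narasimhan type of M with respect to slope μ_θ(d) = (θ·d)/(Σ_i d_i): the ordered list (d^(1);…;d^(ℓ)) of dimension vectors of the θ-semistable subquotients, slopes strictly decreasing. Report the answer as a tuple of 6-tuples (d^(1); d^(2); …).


Via rank(M_{q-1}∘⋯∘M_p): M ≅ I[1,2], I[1,3], I[4,4], I[5,6], I[6,6].
μ_θ-semistable layers: μ^(1)=5; μ^(2)=2; μ^(3)=1; μ^(4)=-1/3; μ^(5)=-2; μ^(6)=-3

((0, 0, 0, 1, 0, 0); (0, 1, 0, 0, 0, 0); (1, 0, 0, 0, 0, 0); (1, 1, 1, 0, 0, 0); (0, 0, 0, 0, 1, 1); (0, 0, 0, 0, 0, 1))
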